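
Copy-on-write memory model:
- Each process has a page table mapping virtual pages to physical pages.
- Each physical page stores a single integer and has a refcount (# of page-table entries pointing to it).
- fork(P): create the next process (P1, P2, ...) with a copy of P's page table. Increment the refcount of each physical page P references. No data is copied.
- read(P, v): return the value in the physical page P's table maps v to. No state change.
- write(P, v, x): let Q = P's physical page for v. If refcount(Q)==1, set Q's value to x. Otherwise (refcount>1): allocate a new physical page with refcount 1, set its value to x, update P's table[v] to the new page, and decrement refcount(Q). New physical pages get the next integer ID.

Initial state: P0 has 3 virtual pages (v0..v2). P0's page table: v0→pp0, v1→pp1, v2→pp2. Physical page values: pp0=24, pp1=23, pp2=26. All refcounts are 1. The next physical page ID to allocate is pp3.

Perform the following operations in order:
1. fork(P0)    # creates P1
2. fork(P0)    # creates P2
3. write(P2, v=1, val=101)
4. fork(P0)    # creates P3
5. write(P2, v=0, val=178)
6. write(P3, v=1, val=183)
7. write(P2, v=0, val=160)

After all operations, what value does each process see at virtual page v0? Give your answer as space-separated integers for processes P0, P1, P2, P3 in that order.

Answer: 24 24 160 24

Derivation:
Op 1: fork(P0) -> P1. 3 ppages; refcounts: pp0:2 pp1:2 pp2:2
Op 2: fork(P0) -> P2. 3 ppages; refcounts: pp0:3 pp1:3 pp2:3
Op 3: write(P2, v1, 101). refcount(pp1)=3>1 -> COPY to pp3. 4 ppages; refcounts: pp0:3 pp1:2 pp2:3 pp3:1
Op 4: fork(P0) -> P3. 4 ppages; refcounts: pp0:4 pp1:3 pp2:4 pp3:1
Op 5: write(P2, v0, 178). refcount(pp0)=4>1 -> COPY to pp4. 5 ppages; refcounts: pp0:3 pp1:3 pp2:4 pp3:1 pp4:1
Op 6: write(P3, v1, 183). refcount(pp1)=3>1 -> COPY to pp5. 6 ppages; refcounts: pp0:3 pp1:2 pp2:4 pp3:1 pp4:1 pp5:1
Op 7: write(P2, v0, 160). refcount(pp4)=1 -> write in place. 6 ppages; refcounts: pp0:3 pp1:2 pp2:4 pp3:1 pp4:1 pp5:1
P0: v0 -> pp0 = 24
P1: v0 -> pp0 = 24
P2: v0 -> pp4 = 160
P3: v0 -> pp0 = 24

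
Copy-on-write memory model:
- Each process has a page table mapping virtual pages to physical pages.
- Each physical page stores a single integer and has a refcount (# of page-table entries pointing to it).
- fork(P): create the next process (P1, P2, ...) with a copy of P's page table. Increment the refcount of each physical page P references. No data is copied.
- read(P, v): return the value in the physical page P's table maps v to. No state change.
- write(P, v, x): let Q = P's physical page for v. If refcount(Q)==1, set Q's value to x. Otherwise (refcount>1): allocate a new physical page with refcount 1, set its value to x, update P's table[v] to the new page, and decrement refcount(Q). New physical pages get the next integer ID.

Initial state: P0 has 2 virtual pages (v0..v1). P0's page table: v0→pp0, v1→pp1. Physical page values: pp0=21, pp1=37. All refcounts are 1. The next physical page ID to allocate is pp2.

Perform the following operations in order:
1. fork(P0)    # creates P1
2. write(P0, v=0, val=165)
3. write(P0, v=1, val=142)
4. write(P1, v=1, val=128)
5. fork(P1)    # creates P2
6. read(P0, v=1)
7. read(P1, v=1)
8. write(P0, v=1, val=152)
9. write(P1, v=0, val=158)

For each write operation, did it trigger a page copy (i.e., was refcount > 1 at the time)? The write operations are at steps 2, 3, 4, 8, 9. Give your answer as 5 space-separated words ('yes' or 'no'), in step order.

Op 1: fork(P0) -> P1. 2 ppages; refcounts: pp0:2 pp1:2
Op 2: write(P0, v0, 165). refcount(pp0)=2>1 -> COPY to pp2. 3 ppages; refcounts: pp0:1 pp1:2 pp2:1
Op 3: write(P0, v1, 142). refcount(pp1)=2>1 -> COPY to pp3. 4 ppages; refcounts: pp0:1 pp1:1 pp2:1 pp3:1
Op 4: write(P1, v1, 128). refcount(pp1)=1 -> write in place. 4 ppages; refcounts: pp0:1 pp1:1 pp2:1 pp3:1
Op 5: fork(P1) -> P2. 4 ppages; refcounts: pp0:2 pp1:2 pp2:1 pp3:1
Op 6: read(P0, v1) -> 142. No state change.
Op 7: read(P1, v1) -> 128. No state change.
Op 8: write(P0, v1, 152). refcount(pp3)=1 -> write in place. 4 ppages; refcounts: pp0:2 pp1:2 pp2:1 pp3:1
Op 9: write(P1, v0, 158). refcount(pp0)=2>1 -> COPY to pp4. 5 ppages; refcounts: pp0:1 pp1:2 pp2:1 pp3:1 pp4:1

yes yes no no yes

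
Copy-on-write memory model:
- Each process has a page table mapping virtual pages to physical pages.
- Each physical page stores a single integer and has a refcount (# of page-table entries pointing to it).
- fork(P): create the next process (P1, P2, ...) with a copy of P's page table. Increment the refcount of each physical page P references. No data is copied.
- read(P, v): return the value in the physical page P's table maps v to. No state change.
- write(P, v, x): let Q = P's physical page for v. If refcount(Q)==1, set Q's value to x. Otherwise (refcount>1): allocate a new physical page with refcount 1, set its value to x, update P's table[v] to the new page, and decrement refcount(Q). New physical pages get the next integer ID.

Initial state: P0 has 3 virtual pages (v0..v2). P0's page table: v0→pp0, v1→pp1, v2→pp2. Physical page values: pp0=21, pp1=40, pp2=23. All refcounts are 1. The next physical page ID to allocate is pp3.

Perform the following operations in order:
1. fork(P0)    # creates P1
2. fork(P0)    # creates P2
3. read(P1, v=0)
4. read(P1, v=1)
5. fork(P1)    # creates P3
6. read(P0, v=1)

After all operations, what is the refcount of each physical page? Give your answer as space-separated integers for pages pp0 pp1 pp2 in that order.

Answer: 4 4 4

Derivation:
Op 1: fork(P0) -> P1. 3 ppages; refcounts: pp0:2 pp1:2 pp2:2
Op 2: fork(P0) -> P2. 3 ppages; refcounts: pp0:3 pp1:3 pp2:3
Op 3: read(P1, v0) -> 21. No state change.
Op 4: read(P1, v1) -> 40. No state change.
Op 5: fork(P1) -> P3. 3 ppages; refcounts: pp0:4 pp1:4 pp2:4
Op 6: read(P0, v1) -> 40. No state change.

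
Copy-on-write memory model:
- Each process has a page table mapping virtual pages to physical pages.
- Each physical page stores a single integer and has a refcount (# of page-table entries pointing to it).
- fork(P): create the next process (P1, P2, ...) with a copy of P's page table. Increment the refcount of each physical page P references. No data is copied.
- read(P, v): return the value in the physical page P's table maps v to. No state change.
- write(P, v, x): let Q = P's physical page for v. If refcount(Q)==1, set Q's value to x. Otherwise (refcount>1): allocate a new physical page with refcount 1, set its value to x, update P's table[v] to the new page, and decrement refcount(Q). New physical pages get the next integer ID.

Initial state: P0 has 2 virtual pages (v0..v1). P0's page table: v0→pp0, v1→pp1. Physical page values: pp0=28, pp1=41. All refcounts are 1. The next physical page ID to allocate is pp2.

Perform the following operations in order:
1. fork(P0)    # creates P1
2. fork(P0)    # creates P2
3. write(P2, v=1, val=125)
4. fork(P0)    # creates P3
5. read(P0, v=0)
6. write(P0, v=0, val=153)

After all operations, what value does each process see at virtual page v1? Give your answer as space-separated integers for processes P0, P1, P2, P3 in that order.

Op 1: fork(P0) -> P1. 2 ppages; refcounts: pp0:2 pp1:2
Op 2: fork(P0) -> P2. 2 ppages; refcounts: pp0:3 pp1:3
Op 3: write(P2, v1, 125). refcount(pp1)=3>1 -> COPY to pp2. 3 ppages; refcounts: pp0:3 pp1:2 pp2:1
Op 4: fork(P0) -> P3. 3 ppages; refcounts: pp0:4 pp1:3 pp2:1
Op 5: read(P0, v0) -> 28. No state change.
Op 6: write(P0, v0, 153). refcount(pp0)=4>1 -> COPY to pp3. 4 ppages; refcounts: pp0:3 pp1:3 pp2:1 pp3:1
P0: v1 -> pp1 = 41
P1: v1 -> pp1 = 41
P2: v1 -> pp2 = 125
P3: v1 -> pp1 = 41

Answer: 41 41 125 41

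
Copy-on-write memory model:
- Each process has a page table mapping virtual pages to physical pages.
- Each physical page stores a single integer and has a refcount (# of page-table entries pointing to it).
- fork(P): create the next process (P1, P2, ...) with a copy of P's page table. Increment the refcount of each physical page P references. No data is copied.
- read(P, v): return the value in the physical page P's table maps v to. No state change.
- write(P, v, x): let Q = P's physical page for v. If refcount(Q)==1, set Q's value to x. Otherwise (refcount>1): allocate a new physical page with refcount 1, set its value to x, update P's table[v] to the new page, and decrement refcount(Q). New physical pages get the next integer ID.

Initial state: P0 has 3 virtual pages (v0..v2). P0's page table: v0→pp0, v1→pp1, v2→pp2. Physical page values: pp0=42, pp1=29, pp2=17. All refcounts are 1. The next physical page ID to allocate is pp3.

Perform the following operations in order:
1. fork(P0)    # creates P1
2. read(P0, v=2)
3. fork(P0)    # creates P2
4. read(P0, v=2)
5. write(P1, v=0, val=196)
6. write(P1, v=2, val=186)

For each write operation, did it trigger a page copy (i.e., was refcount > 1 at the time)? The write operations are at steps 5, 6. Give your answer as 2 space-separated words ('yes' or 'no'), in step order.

Op 1: fork(P0) -> P1. 3 ppages; refcounts: pp0:2 pp1:2 pp2:2
Op 2: read(P0, v2) -> 17. No state change.
Op 3: fork(P0) -> P2. 3 ppages; refcounts: pp0:3 pp1:3 pp2:3
Op 4: read(P0, v2) -> 17. No state change.
Op 5: write(P1, v0, 196). refcount(pp0)=3>1 -> COPY to pp3. 4 ppages; refcounts: pp0:2 pp1:3 pp2:3 pp3:1
Op 6: write(P1, v2, 186). refcount(pp2)=3>1 -> COPY to pp4. 5 ppages; refcounts: pp0:2 pp1:3 pp2:2 pp3:1 pp4:1

yes yes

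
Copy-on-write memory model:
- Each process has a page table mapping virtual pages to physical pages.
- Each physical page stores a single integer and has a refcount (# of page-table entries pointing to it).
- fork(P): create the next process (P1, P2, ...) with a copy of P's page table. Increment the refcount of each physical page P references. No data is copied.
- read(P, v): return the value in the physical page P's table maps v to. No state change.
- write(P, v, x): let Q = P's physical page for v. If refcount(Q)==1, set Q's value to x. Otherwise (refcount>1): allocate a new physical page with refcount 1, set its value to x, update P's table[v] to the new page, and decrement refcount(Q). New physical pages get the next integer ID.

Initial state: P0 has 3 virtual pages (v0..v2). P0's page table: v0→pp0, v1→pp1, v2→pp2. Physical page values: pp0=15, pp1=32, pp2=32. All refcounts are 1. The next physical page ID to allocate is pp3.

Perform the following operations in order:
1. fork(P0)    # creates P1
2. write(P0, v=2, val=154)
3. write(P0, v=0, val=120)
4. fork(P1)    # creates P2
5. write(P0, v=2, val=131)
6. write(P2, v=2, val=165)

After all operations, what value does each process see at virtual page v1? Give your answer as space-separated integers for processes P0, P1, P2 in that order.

Answer: 32 32 32

Derivation:
Op 1: fork(P0) -> P1. 3 ppages; refcounts: pp0:2 pp1:2 pp2:2
Op 2: write(P0, v2, 154). refcount(pp2)=2>1 -> COPY to pp3. 4 ppages; refcounts: pp0:2 pp1:2 pp2:1 pp3:1
Op 3: write(P0, v0, 120). refcount(pp0)=2>1 -> COPY to pp4. 5 ppages; refcounts: pp0:1 pp1:2 pp2:1 pp3:1 pp4:1
Op 4: fork(P1) -> P2. 5 ppages; refcounts: pp0:2 pp1:3 pp2:2 pp3:1 pp4:1
Op 5: write(P0, v2, 131). refcount(pp3)=1 -> write in place. 5 ppages; refcounts: pp0:2 pp1:3 pp2:2 pp3:1 pp4:1
Op 6: write(P2, v2, 165). refcount(pp2)=2>1 -> COPY to pp5. 6 ppages; refcounts: pp0:2 pp1:3 pp2:1 pp3:1 pp4:1 pp5:1
P0: v1 -> pp1 = 32
P1: v1 -> pp1 = 32
P2: v1 -> pp1 = 32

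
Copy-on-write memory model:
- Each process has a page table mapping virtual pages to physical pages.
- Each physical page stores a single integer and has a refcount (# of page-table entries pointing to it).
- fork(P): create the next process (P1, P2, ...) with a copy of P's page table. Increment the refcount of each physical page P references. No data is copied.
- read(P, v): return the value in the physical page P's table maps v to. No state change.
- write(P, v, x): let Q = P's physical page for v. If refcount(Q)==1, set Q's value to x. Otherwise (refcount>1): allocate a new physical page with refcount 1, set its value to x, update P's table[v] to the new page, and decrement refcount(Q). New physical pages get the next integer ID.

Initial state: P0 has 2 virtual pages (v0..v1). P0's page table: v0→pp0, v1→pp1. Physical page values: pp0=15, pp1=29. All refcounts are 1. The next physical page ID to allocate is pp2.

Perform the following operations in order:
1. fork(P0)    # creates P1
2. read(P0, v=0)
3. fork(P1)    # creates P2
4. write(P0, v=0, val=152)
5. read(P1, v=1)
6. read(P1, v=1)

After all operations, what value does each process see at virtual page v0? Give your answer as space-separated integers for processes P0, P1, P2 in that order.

Op 1: fork(P0) -> P1. 2 ppages; refcounts: pp0:2 pp1:2
Op 2: read(P0, v0) -> 15. No state change.
Op 3: fork(P1) -> P2. 2 ppages; refcounts: pp0:3 pp1:3
Op 4: write(P0, v0, 152). refcount(pp0)=3>1 -> COPY to pp2. 3 ppages; refcounts: pp0:2 pp1:3 pp2:1
Op 5: read(P1, v1) -> 29. No state change.
Op 6: read(P1, v1) -> 29. No state change.
P0: v0 -> pp2 = 152
P1: v0 -> pp0 = 15
P2: v0 -> pp0 = 15

Answer: 152 15 15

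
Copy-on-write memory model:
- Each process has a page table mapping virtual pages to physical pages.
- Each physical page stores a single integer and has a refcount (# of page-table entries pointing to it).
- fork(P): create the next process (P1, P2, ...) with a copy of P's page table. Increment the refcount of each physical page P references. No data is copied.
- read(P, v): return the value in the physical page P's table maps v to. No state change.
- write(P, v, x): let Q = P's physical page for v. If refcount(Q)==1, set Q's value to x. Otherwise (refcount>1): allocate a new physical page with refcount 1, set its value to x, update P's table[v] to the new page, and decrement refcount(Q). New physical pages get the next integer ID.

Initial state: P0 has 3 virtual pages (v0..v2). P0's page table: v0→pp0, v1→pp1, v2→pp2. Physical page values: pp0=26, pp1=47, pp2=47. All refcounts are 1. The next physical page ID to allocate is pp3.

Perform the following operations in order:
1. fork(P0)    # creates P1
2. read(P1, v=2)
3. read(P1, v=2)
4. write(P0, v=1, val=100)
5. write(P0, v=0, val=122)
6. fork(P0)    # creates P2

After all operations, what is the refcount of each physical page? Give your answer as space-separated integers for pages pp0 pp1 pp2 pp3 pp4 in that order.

Op 1: fork(P0) -> P1. 3 ppages; refcounts: pp0:2 pp1:2 pp2:2
Op 2: read(P1, v2) -> 47. No state change.
Op 3: read(P1, v2) -> 47. No state change.
Op 4: write(P0, v1, 100). refcount(pp1)=2>1 -> COPY to pp3. 4 ppages; refcounts: pp0:2 pp1:1 pp2:2 pp3:1
Op 5: write(P0, v0, 122). refcount(pp0)=2>1 -> COPY to pp4. 5 ppages; refcounts: pp0:1 pp1:1 pp2:2 pp3:1 pp4:1
Op 6: fork(P0) -> P2. 5 ppages; refcounts: pp0:1 pp1:1 pp2:3 pp3:2 pp4:2

Answer: 1 1 3 2 2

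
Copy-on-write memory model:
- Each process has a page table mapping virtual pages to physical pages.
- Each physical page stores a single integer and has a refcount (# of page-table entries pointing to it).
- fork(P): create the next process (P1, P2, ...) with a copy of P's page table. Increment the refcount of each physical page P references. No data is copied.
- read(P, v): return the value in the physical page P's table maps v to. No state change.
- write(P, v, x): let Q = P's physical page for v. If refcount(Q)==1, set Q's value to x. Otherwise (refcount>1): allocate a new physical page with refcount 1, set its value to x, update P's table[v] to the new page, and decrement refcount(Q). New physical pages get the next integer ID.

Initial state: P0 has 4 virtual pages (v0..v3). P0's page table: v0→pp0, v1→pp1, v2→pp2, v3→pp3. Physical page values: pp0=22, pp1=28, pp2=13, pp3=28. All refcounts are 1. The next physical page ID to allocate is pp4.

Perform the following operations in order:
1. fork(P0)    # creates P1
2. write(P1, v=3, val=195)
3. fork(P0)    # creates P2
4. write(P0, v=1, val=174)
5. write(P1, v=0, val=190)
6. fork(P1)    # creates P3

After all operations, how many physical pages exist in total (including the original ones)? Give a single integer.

Answer: 7

Derivation:
Op 1: fork(P0) -> P1. 4 ppages; refcounts: pp0:2 pp1:2 pp2:2 pp3:2
Op 2: write(P1, v3, 195). refcount(pp3)=2>1 -> COPY to pp4. 5 ppages; refcounts: pp0:2 pp1:2 pp2:2 pp3:1 pp4:1
Op 3: fork(P0) -> P2. 5 ppages; refcounts: pp0:3 pp1:3 pp2:3 pp3:2 pp4:1
Op 4: write(P0, v1, 174). refcount(pp1)=3>1 -> COPY to pp5. 6 ppages; refcounts: pp0:3 pp1:2 pp2:3 pp3:2 pp4:1 pp5:1
Op 5: write(P1, v0, 190). refcount(pp0)=3>1 -> COPY to pp6. 7 ppages; refcounts: pp0:2 pp1:2 pp2:3 pp3:2 pp4:1 pp5:1 pp6:1
Op 6: fork(P1) -> P3. 7 ppages; refcounts: pp0:2 pp1:3 pp2:4 pp3:2 pp4:2 pp5:1 pp6:2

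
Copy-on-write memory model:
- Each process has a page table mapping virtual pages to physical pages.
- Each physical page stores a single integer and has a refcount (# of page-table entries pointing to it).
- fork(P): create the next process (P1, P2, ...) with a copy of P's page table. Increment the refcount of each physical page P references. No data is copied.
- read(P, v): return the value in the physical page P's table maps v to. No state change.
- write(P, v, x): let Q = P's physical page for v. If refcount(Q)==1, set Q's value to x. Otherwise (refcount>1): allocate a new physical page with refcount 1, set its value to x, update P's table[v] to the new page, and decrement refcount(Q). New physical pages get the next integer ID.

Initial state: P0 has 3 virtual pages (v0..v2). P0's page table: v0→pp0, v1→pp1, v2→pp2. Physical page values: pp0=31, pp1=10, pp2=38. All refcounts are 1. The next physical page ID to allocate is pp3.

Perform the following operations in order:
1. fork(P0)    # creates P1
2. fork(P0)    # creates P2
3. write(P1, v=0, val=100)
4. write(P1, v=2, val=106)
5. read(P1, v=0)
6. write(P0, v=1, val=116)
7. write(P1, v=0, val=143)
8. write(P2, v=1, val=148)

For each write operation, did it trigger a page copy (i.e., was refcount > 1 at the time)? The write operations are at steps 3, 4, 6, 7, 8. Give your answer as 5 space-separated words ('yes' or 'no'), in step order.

Op 1: fork(P0) -> P1. 3 ppages; refcounts: pp0:2 pp1:2 pp2:2
Op 2: fork(P0) -> P2. 3 ppages; refcounts: pp0:3 pp1:3 pp2:3
Op 3: write(P1, v0, 100). refcount(pp0)=3>1 -> COPY to pp3. 4 ppages; refcounts: pp0:2 pp1:3 pp2:3 pp3:1
Op 4: write(P1, v2, 106). refcount(pp2)=3>1 -> COPY to pp4. 5 ppages; refcounts: pp0:2 pp1:3 pp2:2 pp3:1 pp4:1
Op 5: read(P1, v0) -> 100. No state change.
Op 6: write(P0, v1, 116). refcount(pp1)=3>1 -> COPY to pp5. 6 ppages; refcounts: pp0:2 pp1:2 pp2:2 pp3:1 pp4:1 pp5:1
Op 7: write(P1, v0, 143). refcount(pp3)=1 -> write in place. 6 ppages; refcounts: pp0:2 pp1:2 pp2:2 pp3:1 pp4:1 pp5:1
Op 8: write(P2, v1, 148). refcount(pp1)=2>1 -> COPY to pp6. 7 ppages; refcounts: pp0:2 pp1:1 pp2:2 pp3:1 pp4:1 pp5:1 pp6:1

yes yes yes no yes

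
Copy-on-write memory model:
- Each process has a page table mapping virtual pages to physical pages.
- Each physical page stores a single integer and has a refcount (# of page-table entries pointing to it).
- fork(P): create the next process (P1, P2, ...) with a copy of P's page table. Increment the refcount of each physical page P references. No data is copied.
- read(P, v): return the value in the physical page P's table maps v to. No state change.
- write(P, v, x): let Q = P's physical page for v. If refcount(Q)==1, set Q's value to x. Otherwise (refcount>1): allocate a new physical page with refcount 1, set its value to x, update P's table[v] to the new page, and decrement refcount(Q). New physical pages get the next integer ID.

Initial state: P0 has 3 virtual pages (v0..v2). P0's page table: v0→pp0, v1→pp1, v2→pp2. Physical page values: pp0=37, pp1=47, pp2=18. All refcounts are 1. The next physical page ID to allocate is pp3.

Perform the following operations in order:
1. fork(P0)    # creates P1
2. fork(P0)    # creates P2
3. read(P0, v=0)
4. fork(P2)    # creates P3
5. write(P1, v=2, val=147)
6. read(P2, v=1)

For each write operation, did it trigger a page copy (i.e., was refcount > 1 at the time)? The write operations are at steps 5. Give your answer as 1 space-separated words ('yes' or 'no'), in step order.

Op 1: fork(P0) -> P1. 3 ppages; refcounts: pp0:2 pp1:2 pp2:2
Op 2: fork(P0) -> P2. 3 ppages; refcounts: pp0:3 pp1:3 pp2:3
Op 3: read(P0, v0) -> 37. No state change.
Op 4: fork(P2) -> P3. 3 ppages; refcounts: pp0:4 pp1:4 pp2:4
Op 5: write(P1, v2, 147). refcount(pp2)=4>1 -> COPY to pp3. 4 ppages; refcounts: pp0:4 pp1:4 pp2:3 pp3:1
Op 6: read(P2, v1) -> 47. No state change.

yes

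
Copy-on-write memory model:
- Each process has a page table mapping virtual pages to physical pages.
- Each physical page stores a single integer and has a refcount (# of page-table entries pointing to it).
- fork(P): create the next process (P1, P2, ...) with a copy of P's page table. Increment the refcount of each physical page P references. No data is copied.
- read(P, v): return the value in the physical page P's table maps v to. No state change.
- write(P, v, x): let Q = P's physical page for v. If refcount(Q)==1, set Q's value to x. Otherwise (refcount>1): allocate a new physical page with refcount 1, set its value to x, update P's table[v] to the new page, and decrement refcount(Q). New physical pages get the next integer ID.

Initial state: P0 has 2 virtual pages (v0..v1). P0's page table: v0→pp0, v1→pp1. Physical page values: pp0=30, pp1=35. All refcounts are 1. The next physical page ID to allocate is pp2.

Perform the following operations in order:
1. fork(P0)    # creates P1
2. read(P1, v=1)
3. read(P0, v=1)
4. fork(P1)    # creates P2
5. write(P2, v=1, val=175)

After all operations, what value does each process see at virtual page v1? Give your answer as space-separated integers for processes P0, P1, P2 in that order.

Answer: 35 35 175

Derivation:
Op 1: fork(P0) -> P1. 2 ppages; refcounts: pp0:2 pp1:2
Op 2: read(P1, v1) -> 35. No state change.
Op 3: read(P0, v1) -> 35. No state change.
Op 4: fork(P1) -> P2. 2 ppages; refcounts: pp0:3 pp1:3
Op 5: write(P2, v1, 175). refcount(pp1)=3>1 -> COPY to pp2. 3 ppages; refcounts: pp0:3 pp1:2 pp2:1
P0: v1 -> pp1 = 35
P1: v1 -> pp1 = 35
P2: v1 -> pp2 = 175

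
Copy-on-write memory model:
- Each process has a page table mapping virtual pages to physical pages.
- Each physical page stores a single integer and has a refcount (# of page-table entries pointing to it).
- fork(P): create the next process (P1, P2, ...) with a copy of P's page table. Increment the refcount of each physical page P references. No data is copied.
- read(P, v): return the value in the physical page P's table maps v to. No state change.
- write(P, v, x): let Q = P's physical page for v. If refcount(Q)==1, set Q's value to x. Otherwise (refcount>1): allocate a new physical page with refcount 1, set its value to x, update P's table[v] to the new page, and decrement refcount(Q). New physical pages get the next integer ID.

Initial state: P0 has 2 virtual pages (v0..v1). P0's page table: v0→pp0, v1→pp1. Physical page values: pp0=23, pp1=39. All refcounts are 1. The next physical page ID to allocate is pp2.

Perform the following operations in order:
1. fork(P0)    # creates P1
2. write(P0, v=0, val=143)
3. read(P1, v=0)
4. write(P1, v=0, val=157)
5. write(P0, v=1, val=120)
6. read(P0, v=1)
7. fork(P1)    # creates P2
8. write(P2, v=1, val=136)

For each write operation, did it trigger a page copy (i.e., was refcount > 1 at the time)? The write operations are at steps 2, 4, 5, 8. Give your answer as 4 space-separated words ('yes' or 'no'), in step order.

Op 1: fork(P0) -> P1. 2 ppages; refcounts: pp0:2 pp1:2
Op 2: write(P0, v0, 143). refcount(pp0)=2>1 -> COPY to pp2. 3 ppages; refcounts: pp0:1 pp1:2 pp2:1
Op 3: read(P1, v0) -> 23. No state change.
Op 4: write(P1, v0, 157). refcount(pp0)=1 -> write in place. 3 ppages; refcounts: pp0:1 pp1:2 pp2:1
Op 5: write(P0, v1, 120). refcount(pp1)=2>1 -> COPY to pp3. 4 ppages; refcounts: pp0:1 pp1:1 pp2:1 pp3:1
Op 6: read(P0, v1) -> 120. No state change.
Op 7: fork(P1) -> P2. 4 ppages; refcounts: pp0:2 pp1:2 pp2:1 pp3:1
Op 8: write(P2, v1, 136). refcount(pp1)=2>1 -> COPY to pp4. 5 ppages; refcounts: pp0:2 pp1:1 pp2:1 pp3:1 pp4:1

yes no yes yes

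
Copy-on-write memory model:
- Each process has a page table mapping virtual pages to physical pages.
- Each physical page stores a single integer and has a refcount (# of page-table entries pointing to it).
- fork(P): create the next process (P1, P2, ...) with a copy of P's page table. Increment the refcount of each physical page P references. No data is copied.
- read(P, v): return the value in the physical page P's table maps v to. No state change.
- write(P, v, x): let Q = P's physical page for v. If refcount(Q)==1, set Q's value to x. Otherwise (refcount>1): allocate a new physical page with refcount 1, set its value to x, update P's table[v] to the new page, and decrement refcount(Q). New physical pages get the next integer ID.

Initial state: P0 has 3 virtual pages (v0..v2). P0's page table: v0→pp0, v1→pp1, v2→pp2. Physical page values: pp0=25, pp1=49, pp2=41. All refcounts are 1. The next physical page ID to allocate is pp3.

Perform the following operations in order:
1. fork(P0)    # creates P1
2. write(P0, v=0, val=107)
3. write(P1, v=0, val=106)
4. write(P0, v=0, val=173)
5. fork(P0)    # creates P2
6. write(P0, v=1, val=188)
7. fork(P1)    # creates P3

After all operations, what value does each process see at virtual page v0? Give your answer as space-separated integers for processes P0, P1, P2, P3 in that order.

Op 1: fork(P0) -> P1. 3 ppages; refcounts: pp0:2 pp1:2 pp2:2
Op 2: write(P0, v0, 107). refcount(pp0)=2>1 -> COPY to pp3. 4 ppages; refcounts: pp0:1 pp1:2 pp2:2 pp3:1
Op 3: write(P1, v0, 106). refcount(pp0)=1 -> write in place. 4 ppages; refcounts: pp0:1 pp1:2 pp2:2 pp3:1
Op 4: write(P0, v0, 173). refcount(pp3)=1 -> write in place. 4 ppages; refcounts: pp0:1 pp1:2 pp2:2 pp3:1
Op 5: fork(P0) -> P2. 4 ppages; refcounts: pp0:1 pp1:3 pp2:3 pp3:2
Op 6: write(P0, v1, 188). refcount(pp1)=3>1 -> COPY to pp4. 5 ppages; refcounts: pp0:1 pp1:2 pp2:3 pp3:2 pp4:1
Op 7: fork(P1) -> P3. 5 ppages; refcounts: pp0:2 pp1:3 pp2:4 pp3:2 pp4:1
P0: v0 -> pp3 = 173
P1: v0 -> pp0 = 106
P2: v0 -> pp3 = 173
P3: v0 -> pp0 = 106

Answer: 173 106 173 106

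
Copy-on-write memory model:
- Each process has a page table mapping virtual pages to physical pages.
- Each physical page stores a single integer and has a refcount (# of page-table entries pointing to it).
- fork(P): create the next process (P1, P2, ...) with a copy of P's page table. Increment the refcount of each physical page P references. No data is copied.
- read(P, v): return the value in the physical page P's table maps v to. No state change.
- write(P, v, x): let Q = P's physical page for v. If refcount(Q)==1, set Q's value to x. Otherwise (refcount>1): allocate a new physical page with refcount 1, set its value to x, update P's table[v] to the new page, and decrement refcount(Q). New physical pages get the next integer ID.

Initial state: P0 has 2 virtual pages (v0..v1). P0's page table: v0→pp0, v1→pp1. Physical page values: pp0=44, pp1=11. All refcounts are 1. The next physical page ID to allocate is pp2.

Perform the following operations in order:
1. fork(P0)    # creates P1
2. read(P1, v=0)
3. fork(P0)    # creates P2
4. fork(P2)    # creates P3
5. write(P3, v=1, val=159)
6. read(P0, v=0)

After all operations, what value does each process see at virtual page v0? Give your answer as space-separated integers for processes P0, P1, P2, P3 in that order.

Answer: 44 44 44 44

Derivation:
Op 1: fork(P0) -> P1. 2 ppages; refcounts: pp0:2 pp1:2
Op 2: read(P1, v0) -> 44. No state change.
Op 3: fork(P0) -> P2. 2 ppages; refcounts: pp0:3 pp1:3
Op 4: fork(P2) -> P3. 2 ppages; refcounts: pp0:4 pp1:4
Op 5: write(P3, v1, 159). refcount(pp1)=4>1 -> COPY to pp2. 3 ppages; refcounts: pp0:4 pp1:3 pp2:1
Op 6: read(P0, v0) -> 44. No state change.
P0: v0 -> pp0 = 44
P1: v0 -> pp0 = 44
P2: v0 -> pp0 = 44
P3: v0 -> pp0 = 44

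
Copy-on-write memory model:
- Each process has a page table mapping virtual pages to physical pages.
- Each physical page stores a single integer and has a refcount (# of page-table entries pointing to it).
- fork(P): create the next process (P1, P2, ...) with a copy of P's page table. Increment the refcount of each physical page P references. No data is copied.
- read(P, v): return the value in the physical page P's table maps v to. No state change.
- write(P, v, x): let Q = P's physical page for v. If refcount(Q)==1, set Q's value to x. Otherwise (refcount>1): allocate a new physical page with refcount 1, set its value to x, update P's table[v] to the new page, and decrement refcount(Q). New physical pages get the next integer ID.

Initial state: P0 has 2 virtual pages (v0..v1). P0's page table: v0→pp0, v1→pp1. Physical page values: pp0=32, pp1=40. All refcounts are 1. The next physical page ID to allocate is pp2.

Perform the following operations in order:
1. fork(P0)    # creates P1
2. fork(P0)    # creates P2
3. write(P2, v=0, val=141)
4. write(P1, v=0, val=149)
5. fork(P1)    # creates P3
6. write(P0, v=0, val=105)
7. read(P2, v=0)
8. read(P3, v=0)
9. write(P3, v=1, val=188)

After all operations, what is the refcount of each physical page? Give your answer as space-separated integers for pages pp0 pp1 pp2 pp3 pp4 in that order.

Answer: 1 3 1 2 1

Derivation:
Op 1: fork(P0) -> P1. 2 ppages; refcounts: pp0:2 pp1:2
Op 2: fork(P0) -> P2. 2 ppages; refcounts: pp0:3 pp1:3
Op 3: write(P2, v0, 141). refcount(pp0)=3>1 -> COPY to pp2. 3 ppages; refcounts: pp0:2 pp1:3 pp2:1
Op 4: write(P1, v0, 149). refcount(pp0)=2>1 -> COPY to pp3. 4 ppages; refcounts: pp0:1 pp1:3 pp2:1 pp3:1
Op 5: fork(P1) -> P3. 4 ppages; refcounts: pp0:1 pp1:4 pp2:1 pp3:2
Op 6: write(P0, v0, 105). refcount(pp0)=1 -> write in place. 4 ppages; refcounts: pp0:1 pp1:4 pp2:1 pp3:2
Op 7: read(P2, v0) -> 141. No state change.
Op 8: read(P3, v0) -> 149. No state change.
Op 9: write(P3, v1, 188). refcount(pp1)=4>1 -> COPY to pp4. 5 ppages; refcounts: pp0:1 pp1:3 pp2:1 pp3:2 pp4:1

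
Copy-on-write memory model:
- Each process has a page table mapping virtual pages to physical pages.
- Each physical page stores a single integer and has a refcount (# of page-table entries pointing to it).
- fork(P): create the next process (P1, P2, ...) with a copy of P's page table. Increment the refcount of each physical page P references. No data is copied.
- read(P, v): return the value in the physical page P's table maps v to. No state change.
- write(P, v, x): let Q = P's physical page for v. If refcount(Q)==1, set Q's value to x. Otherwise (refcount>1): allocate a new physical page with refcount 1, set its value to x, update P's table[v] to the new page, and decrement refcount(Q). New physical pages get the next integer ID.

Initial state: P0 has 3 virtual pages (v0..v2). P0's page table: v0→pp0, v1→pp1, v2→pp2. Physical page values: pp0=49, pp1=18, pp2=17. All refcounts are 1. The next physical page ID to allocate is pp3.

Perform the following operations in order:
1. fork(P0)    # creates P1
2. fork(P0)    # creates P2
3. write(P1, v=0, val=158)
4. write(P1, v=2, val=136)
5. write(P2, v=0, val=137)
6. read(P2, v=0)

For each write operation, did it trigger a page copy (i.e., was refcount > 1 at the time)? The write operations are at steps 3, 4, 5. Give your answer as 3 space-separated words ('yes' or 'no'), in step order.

Op 1: fork(P0) -> P1. 3 ppages; refcounts: pp0:2 pp1:2 pp2:2
Op 2: fork(P0) -> P2. 3 ppages; refcounts: pp0:3 pp1:3 pp2:3
Op 3: write(P1, v0, 158). refcount(pp0)=3>1 -> COPY to pp3. 4 ppages; refcounts: pp0:2 pp1:3 pp2:3 pp3:1
Op 4: write(P1, v2, 136). refcount(pp2)=3>1 -> COPY to pp4. 5 ppages; refcounts: pp0:2 pp1:3 pp2:2 pp3:1 pp4:1
Op 5: write(P2, v0, 137). refcount(pp0)=2>1 -> COPY to pp5. 6 ppages; refcounts: pp0:1 pp1:3 pp2:2 pp3:1 pp4:1 pp5:1
Op 6: read(P2, v0) -> 137. No state change.

yes yes yes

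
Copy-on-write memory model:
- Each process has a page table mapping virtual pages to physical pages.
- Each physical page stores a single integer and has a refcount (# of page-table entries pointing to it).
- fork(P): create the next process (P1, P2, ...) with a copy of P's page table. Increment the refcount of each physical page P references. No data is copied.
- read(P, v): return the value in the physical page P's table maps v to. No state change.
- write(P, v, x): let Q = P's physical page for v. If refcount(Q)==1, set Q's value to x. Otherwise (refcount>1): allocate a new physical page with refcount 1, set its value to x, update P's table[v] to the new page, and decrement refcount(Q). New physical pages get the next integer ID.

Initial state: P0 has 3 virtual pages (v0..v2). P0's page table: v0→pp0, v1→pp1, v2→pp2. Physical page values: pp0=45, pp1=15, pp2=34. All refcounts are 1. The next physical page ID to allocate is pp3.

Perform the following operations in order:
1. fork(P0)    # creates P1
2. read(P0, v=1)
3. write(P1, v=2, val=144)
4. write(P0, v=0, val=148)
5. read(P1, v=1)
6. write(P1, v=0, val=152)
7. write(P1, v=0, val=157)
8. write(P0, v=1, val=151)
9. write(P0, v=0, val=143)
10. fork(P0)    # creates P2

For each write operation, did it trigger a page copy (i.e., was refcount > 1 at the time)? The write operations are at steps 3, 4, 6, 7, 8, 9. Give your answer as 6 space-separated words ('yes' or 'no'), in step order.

Op 1: fork(P0) -> P1. 3 ppages; refcounts: pp0:2 pp1:2 pp2:2
Op 2: read(P0, v1) -> 15. No state change.
Op 3: write(P1, v2, 144). refcount(pp2)=2>1 -> COPY to pp3. 4 ppages; refcounts: pp0:2 pp1:2 pp2:1 pp3:1
Op 4: write(P0, v0, 148). refcount(pp0)=2>1 -> COPY to pp4. 5 ppages; refcounts: pp0:1 pp1:2 pp2:1 pp3:1 pp4:1
Op 5: read(P1, v1) -> 15. No state change.
Op 6: write(P1, v0, 152). refcount(pp0)=1 -> write in place. 5 ppages; refcounts: pp0:1 pp1:2 pp2:1 pp3:1 pp4:1
Op 7: write(P1, v0, 157). refcount(pp0)=1 -> write in place. 5 ppages; refcounts: pp0:1 pp1:2 pp2:1 pp3:1 pp4:1
Op 8: write(P0, v1, 151). refcount(pp1)=2>1 -> COPY to pp5. 6 ppages; refcounts: pp0:1 pp1:1 pp2:1 pp3:1 pp4:1 pp5:1
Op 9: write(P0, v0, 143). refcount(pp4)=1 -> write in place. 6 ppages; refcounts: pp0:1 pp1:1 pp2:1 pp3:1 pp4:1 pp5:1
Op 10: fork(P0) -> P2. 6 ppages; refcounts: pp0:1 pp1:1 pp2:2 pp3:1 pp4:2 pp5:2

yes yes no no yes no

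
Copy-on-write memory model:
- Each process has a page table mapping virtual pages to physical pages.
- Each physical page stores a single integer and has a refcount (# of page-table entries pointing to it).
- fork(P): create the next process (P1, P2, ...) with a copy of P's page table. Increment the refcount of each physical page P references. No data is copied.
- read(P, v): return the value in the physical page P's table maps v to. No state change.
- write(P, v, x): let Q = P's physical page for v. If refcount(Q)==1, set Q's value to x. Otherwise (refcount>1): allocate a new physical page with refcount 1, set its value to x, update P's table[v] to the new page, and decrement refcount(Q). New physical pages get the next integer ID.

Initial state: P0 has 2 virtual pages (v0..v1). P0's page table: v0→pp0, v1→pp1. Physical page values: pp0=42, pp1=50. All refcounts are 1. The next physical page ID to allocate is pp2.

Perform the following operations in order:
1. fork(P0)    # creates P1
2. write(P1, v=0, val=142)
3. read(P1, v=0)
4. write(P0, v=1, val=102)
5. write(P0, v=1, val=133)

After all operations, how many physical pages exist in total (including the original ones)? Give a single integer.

Answer: 4

Derivation:
Op 1: fork(P0) -> P1. 2 ppages; refcounts: pp0:2 pp1:2
Op 2: write(P1, v0, 142). refcount(pp0)=2>1 -> COPY to pp2. 3 ppages; refcounts: pp0:1 pp1:2 pp2:1
Op 3: read(P1, v0) -> 142. No state change.
Op 4: write(P0, v1, 102). refcount(pp1)=2>1 -> COPY to pp3. 4 ppages; refcounts: pp0:1 pp1:1 pp2:1 pp3:1
Op 5: write(P0, v1, 133). refcount(pp3)=1 -> write in place. 4 ppages; refcounts: pp0:1 pp1:1 pp2:1 pp3:1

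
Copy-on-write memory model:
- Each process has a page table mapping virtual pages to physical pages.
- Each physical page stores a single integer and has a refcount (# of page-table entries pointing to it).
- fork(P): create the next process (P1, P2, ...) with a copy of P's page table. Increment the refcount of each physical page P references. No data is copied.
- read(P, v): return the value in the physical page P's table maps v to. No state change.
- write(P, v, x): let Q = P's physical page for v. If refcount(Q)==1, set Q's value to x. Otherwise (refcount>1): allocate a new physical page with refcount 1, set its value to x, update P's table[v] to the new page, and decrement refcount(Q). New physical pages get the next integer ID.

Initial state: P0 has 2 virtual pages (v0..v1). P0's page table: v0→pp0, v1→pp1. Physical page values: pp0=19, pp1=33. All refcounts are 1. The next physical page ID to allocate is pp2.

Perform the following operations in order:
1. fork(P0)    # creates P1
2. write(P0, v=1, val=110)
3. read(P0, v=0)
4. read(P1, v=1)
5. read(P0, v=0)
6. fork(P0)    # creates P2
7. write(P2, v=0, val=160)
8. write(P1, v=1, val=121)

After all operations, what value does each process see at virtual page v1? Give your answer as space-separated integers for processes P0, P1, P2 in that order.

Op 1: fork(P0) -> P1. 2 ppages; refcounts: pp0:2 pp1:2
Op 2: write(P0, v1, 110). refcount(pp1)=2>1 -> COPY to pp2. 3 ppages; refcounts: pp0:2 pp1:1 pp2:1
Op 3: read(P0, v0) -> 19. No state change.
Op 4: read(P1, v1) -> 33. No state change.
Op 5: read(P0, v0) -> 19. No state change.
Op 6: fork(P0) -> P2. 3 ppages; refcounts: pp0:3 pp1:1 pp2:2
Op 7: write(P2, v0, 160). refcount(pp0)=3>1 -> COPY to pp3. 4 ppages; refcounts: pp0:2 pp1:1 pp2:2 pp3:1
Op 8: write(P1, v1, 121). refcount(pp1)=1 -> write in place. 4 ppages; refcounts: pp0:2 pp1:1 pp2:2 pp3:1
P0: v1 -> pp2 = 110
P1: v1 -> pp1 = 121
P2: v1 -> pp2 = 110

Answer: 110 121 110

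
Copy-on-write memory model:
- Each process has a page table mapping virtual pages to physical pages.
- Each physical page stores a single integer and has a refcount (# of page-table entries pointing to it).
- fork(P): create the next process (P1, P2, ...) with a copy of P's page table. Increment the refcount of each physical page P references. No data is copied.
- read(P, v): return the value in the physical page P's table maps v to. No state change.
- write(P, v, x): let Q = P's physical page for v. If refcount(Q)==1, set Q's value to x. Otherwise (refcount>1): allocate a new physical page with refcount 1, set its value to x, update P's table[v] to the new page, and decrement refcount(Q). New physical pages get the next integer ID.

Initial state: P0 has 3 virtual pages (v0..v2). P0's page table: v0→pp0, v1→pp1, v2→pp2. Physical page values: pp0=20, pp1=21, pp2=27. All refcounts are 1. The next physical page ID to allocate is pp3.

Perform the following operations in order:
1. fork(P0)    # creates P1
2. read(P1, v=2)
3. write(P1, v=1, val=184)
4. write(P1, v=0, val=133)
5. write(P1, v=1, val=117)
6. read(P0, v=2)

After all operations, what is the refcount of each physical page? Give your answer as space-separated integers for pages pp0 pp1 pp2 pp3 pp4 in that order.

Op 1: fork(P0) -> P1. 3 ppages; refcounts: pp0:2 pp1:2 pp2:2
Op 2: read(P1, v2) -> 27. No state change.
Op 3: write(P1, v1, 184). refcount(pp1)=2>1 -> COPY to pp3. 4 ppages; refcounts: pp0:2 pp1:1 pp2:2 pp3:1
Op 4: write(P1, v0, 133). refcount(pp0)=2>1 -> COPY to pp4. 5 ppages; refcounts: pp0:1 pp1:1 pp2:2 pp3:1 pp4:1
Op 5: write(P1, v1, 117). refcount(pp3)=1 -> write in place. 5 ppages; refcounts: pp0:1 pp1:1 pp2:2 pp3:1 pp4:1
Op 6: read(P0, v2) -> 27. No state change.

Answer: 1 1 2 1 1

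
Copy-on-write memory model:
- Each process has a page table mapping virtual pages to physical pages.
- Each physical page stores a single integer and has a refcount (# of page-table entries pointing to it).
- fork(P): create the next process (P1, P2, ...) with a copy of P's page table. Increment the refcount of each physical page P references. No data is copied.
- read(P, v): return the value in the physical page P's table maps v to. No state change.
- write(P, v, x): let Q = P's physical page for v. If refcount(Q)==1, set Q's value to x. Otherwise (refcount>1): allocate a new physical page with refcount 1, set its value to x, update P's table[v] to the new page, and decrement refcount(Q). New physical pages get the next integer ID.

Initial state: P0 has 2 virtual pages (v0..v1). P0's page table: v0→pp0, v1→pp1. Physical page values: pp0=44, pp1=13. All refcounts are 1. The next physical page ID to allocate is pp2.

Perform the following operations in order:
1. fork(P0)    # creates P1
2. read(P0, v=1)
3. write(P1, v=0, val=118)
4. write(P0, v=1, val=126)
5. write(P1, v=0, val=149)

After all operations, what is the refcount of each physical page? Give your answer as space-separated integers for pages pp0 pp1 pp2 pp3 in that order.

Op 1: fork(P0) -> P1. 2 ppages; refcounts: pp0:2 pp1:2
Op 2: read(P0, v1) -> 13. No state change.
Op 3: write(P1, v0, 118). refcount(pp0)=2>1 -> COPY to pp2. 3 ppages; refcounts: pp0:1 pp1:2 pp2:1
Op 4: write(P0, v1, 126). refcount(pp1)=2>1 -> COPY to pp3. 4 ppages; refcounts: pp0:1 pp1:1 pp2:1 pp3:1
Op 5: write(P1, v0, 149). refcount(pp2)=1 -> write in place. 4 ppages; refcounts: pp0:1 pp1:1 pp2:1 pp3:1

Answer: 1 1 1 1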